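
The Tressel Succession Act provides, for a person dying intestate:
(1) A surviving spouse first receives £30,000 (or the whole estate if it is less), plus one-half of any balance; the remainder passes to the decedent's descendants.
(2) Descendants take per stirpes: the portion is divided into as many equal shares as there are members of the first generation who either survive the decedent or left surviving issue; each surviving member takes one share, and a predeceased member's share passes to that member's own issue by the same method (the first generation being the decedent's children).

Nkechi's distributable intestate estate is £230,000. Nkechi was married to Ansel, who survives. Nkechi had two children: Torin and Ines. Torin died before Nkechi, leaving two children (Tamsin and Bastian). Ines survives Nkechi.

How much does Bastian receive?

Ansel first takes £30,000, leaving a balance of £200,000. Ansel then takes one-half of the balance (£100,000), for a total of £130,000. The remaining £100,000 passes to the descendants.
The descendants' portion (£100,000) is divided into 2 shares of £50,000: Ines takes £50,000; Torin's £50,000 share passes to Torin's issue.
Torin's share (£50,000) is divided into 2 shares of £25,000: Tamsin and Bastian each take £25,000.

Bastian receives £25,000.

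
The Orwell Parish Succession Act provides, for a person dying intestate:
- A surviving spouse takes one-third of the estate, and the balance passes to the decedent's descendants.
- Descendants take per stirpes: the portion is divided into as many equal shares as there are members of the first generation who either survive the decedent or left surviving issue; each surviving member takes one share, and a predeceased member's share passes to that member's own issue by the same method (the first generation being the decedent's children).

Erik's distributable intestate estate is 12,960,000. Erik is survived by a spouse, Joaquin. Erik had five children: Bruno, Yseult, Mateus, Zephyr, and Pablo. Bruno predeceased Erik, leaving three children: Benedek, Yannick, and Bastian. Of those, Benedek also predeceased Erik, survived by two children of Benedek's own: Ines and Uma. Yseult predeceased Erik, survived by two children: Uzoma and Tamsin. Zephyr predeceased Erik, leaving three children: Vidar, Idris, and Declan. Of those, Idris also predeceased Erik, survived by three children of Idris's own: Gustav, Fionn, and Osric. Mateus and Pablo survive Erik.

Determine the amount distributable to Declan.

Declan receives 576,000.

Joaquin takes one-third of 12,960,000 = 4,320,000. The remaining 8,640,000 passes to the descendants.
The descendants' portion (8,640,000) is divided into 5 shares of 1,728,000: Mateus and Pablo each take 1,728,000; Bruno's 1,728,000 share passes to Bruno's issue; Yseult's 1,728,000 share passes to Yseult's issue; Zephyr's 1,728,000 share passes to Zephyr's issue.
Bruno's share (1,728,000) is divided into 3 shares of 576,000: Yannick and Bastian each take 576,000; Benedek's 576,000 share passes to Benedek's issue.
Benedek's share (576,000) is divided into 2 shares of 288,000: Ines and Uma each take 288,000.
Yseult's share (1,728,000) is divided into 2 shares of 864,000: Uzoma and Tamsin each take 864,000.
Zephyr's share (1,728,000) is divided into 3 shares of 576,000: Vidar and Declan each take 576,000; Idris's 576,000 share passes to Idris's issue.
Idris's share (576,000) is divided into 3 shares of 192,000: Gustav, Fionn, and Osric each take 192,000.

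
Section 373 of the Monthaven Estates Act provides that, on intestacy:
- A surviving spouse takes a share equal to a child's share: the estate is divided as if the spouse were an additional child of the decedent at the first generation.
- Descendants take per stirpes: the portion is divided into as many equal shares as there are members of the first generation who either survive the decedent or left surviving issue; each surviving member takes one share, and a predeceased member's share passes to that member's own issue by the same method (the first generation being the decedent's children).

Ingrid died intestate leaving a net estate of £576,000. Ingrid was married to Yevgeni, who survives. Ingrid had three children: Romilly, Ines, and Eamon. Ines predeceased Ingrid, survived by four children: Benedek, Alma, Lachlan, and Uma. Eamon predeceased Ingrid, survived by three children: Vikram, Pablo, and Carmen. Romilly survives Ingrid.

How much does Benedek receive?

Benedek receives £36,000.

The spouse counts as an additional share at the children's level, so there are 4 primary shares of £144,000. Yevgeni takes one such share (£144,000).
The children's combined portion (£432,000) is divided into 3 shares of £144,000: Romilly takes £144,000; Ines's £144,000 share passes to Ines's issue; Eamon's £144,000 share passes to Eamon's issue.
Ines's share (£144,000) is divided into 4 shares of £36,000: Benedek, Alma, Lachlan, and Uma each take £36,000.
Eamon's share (£144,000) is divided into 3 shares of £48,000: Vikram, Pablo, and Carmen each take £48,000.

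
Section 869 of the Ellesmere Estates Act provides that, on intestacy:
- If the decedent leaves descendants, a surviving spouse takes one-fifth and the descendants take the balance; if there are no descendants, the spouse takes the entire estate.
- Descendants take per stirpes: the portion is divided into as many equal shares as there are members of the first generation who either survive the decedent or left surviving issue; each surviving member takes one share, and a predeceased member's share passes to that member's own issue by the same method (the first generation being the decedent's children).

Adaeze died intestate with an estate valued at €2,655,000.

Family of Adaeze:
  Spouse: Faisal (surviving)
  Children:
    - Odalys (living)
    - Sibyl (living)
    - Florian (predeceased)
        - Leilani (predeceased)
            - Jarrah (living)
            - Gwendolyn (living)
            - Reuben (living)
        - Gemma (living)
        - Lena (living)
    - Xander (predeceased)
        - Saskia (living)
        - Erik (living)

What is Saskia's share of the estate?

Saskia receives €265,500.

Faisal takes one-fifth of €2,655,000 = €531,000. The remaining €2,124,000 passes to the descendants.
The descendants' portion (€2,124,000) is divided into 4 shares of €531,000: Odalys and Sibyl each take €531,000; Florian's €531,000 share passes to Florian's issue; Xander's €531,000 share passes to Xander's issue.
Florian's share (€531,000) is divided into 3 shares of €177,000: Gemma and Lena each take €177,000; Leilani's €177,000 share passes to Leilani's issue.
Leilani's share (€177,000) is divided into 3 shares of €59,000: Jarrah, Gwendolyn, and Reuben each take €59,000.
Xander's share (€531,000) is divided into 2 shares of €265,500: Saskia and Erik each take €265,500.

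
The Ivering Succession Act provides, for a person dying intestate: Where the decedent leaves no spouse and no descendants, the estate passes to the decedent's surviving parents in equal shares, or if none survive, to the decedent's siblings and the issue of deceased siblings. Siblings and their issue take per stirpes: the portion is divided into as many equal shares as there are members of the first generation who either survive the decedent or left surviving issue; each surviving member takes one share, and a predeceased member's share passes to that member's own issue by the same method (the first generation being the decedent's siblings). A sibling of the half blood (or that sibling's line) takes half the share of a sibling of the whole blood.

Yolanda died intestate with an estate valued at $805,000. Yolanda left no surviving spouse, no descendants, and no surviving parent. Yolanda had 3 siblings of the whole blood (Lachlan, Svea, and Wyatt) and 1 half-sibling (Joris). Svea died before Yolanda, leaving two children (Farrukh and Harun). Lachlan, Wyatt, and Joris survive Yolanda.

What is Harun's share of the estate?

The entire $805,000 passes to the siblings and their issue.
Counting each half-blood sibling's line as half a unit, there are 7/2 units in $805,000, so one unit is $230,000. Whole-blood lines (Lachlan, Svea, and Wyatt) take $230,000 each; half-blood lines (Joris) take $115,000 each.
Svea's share ($230,000) is divided into 2 shares of $115,000: Farrukh and Harun each take $115,000.

Harun receives $115,000.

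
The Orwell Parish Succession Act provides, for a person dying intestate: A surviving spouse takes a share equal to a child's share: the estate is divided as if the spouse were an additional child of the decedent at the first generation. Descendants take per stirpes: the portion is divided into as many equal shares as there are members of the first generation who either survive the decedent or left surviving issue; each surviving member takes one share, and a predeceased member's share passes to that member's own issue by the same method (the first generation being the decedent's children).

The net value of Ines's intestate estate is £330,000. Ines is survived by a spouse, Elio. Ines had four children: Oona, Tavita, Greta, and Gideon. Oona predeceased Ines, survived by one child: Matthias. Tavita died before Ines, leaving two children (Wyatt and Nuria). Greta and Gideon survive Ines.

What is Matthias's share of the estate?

Matthias receives £66,000.

The spouse counts as an additional share at the children's level, so there are 5 primary shares of £66,000. Elio takes one such share (£66,000).
The children's combined portion (£264,000) is divided into 4 shares of £66,000: Greta and Gideon each take £66,000; Oona's £66,000 share passes to Oona's issue; Tavita's £66,000 share passes to Tavita's issue.
Oona's share (£66,000) passes entirely to Matthias.
Tavita's share (£66,000) is divided into 2 shares of £33,000: Wyatt and Nuria each take £33,000.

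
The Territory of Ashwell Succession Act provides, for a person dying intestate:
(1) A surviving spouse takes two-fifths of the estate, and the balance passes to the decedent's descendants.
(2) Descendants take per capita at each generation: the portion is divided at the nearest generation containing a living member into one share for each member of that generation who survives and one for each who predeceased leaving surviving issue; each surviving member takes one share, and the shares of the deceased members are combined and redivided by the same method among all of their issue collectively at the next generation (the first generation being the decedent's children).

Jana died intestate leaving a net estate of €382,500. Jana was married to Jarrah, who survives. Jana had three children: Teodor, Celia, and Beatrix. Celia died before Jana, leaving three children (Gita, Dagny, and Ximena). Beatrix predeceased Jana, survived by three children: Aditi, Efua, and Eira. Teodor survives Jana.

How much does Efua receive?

Efua receives €25,500.

Jarrah takes two-fifths of €382,500 = €153,000. The remaining €229,500 passes to the descendants.
The descendants' portion (€229,500) is divided at the children's generation into 3 shares of €76,500. Teodor takes €76,500. The 2 shares of the deceased (Celia and Beatrix) are combined into a pool of €153,000.
That pool (€153,000) is divided at the grandchildren's generation equally among Gita, Dagny, Ximena, Aditi, Efua, and Eira: €25,500 each.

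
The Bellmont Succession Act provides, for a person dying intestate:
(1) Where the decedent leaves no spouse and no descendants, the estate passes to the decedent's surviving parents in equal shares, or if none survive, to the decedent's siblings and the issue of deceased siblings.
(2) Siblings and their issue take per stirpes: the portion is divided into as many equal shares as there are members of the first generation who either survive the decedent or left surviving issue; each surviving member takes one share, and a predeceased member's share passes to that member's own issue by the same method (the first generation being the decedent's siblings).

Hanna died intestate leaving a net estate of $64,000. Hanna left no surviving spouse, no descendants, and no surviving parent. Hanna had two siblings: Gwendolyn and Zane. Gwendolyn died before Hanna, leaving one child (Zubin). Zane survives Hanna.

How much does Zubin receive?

Zubin receives $32,000.

The entire $64,000 passes to the siblings and their issue.
That amount ($64,000) is divided into 2 shares of $32,000: Zane takes $32,000; Gwendolyn's $32,000 share passes to Gwendolyn's issue.
Gwendolyn's share ($32,000) passes entirely to Zubin.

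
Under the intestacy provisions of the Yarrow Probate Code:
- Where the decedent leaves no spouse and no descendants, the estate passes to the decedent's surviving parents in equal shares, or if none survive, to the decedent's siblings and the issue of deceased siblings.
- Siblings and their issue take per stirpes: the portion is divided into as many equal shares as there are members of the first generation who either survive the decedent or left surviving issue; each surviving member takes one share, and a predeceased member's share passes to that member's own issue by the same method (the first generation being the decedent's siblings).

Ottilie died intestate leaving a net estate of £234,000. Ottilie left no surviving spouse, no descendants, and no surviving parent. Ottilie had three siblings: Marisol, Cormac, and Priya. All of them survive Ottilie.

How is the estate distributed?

The entire £234,000 passes to the siblings and their issue.
That amount (£234,000) is divided into 3 shares of £78,000: Marisol, Cormac, and Priya each take £78,000.

Marisol: £78,000; Cormac: £78,000; Priya: £78,000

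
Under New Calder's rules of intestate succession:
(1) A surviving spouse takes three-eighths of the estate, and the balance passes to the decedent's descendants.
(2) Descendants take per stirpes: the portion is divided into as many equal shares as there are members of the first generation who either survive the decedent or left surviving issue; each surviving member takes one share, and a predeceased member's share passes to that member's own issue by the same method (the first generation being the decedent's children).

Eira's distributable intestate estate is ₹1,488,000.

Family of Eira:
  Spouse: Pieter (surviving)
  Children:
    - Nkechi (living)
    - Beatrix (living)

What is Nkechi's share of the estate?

Pieter takes three-eighths of ₹1,488,000 = ₹558,000. The remaining ₹930,000 passes to the descendants.
The descendants' portion (₹930,000) is divided into 2 shares of ₹465,000: Nkechi and Beatrix each take ₹465,000.

Nkechi receives ₹465,000.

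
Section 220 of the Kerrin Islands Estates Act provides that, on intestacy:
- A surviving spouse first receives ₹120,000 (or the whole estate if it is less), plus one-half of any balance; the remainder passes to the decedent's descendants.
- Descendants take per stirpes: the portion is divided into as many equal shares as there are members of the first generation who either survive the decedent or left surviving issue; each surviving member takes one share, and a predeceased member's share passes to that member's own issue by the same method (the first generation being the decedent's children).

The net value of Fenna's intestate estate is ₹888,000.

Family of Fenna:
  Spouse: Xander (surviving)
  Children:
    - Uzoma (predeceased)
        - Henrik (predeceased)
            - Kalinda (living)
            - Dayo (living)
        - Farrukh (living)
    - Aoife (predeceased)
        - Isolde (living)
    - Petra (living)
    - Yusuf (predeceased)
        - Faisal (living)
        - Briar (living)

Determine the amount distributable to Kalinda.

Xander first takes ₹120,000, leaving a balance of ₹768,000. Xander then takes one-half of the balance (₹384,000), for a total of ₹504,000. The remaining ₹384,000 passes to the descendants.
The descendants' portion (₹384,000) is divided into 4 shares of ₹96,000: Petra takes ₹96,000; Uzoma's ₹96,000 share passes to Uzoma's issue; Aoife's ₹96,000 share passes to Aoife's issue; Yusuf's ₹96,000 share passes to Yusuf's issue.
Uzoma's share (₹96,000) is divided into 2 shares of ₹48,000: Farrukh takes ₹48,000; Henrik's ₹48,000 share passes to Henrik's issue.
Henrik's share (₹48,000) is divided into 2 shares of ₹24,000: Kalinda and Dayo each take ₹24,000.
Aoife's share (₹96,000) passes entirely to Isolde.
Yusuf's share (₹96,000) is divided into 2 shares of ₹48,000: Faisal and Briar each take ₹48,000.

Kalinda receives ₹24,000.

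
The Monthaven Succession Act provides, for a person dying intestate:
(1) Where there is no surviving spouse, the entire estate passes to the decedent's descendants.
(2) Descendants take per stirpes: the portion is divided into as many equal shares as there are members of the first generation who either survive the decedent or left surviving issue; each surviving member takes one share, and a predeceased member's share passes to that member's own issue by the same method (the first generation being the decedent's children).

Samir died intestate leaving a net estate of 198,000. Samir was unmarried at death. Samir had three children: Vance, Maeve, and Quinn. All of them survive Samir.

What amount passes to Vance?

Vance receives 66,000.

The entire 198,000 passes to the descendants.
That amount (198,000) is divided into 3 shares of 66,000: Vance, Maeve, and Quinn each take 66,000.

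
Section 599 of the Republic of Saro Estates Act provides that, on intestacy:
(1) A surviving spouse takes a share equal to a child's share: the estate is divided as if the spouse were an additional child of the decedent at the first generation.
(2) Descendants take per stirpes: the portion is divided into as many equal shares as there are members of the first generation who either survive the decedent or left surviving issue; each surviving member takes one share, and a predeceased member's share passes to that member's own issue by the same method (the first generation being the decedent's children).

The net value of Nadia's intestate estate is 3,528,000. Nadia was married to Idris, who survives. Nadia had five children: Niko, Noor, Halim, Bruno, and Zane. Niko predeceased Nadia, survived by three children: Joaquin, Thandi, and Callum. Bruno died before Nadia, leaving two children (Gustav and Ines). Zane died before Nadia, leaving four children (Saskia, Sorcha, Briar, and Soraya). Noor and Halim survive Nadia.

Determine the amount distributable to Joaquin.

The spouse counts as an additional share at the children's level, so there are 6 primary shares of 588,000. Idris takes one such share (588,000).
The children's combined portion (2,940,000) is divided into 5 shares of 588,000: Noor and Halim each take 588,000; Niko's 588,000 share passes to Niko's issue; Bruno's 588,000 share passes to Bruno's issue; Zane's 588,000 share passes to Zane's issue.
Niko's share (588,000) is divided into 3 shares of 196,000: Joaquin, Thandi, and Callum each take 196,000.
Bruno's share (588,000) is divided into 2 shares of 294,000: Gustav and Ines each take 294,000.
Zane's share (588,000) is divided into 4 shares of 147,000: Saskia, Sorcha, Briar, and Soraya each take 147,000.

Joaquin receives 196,000.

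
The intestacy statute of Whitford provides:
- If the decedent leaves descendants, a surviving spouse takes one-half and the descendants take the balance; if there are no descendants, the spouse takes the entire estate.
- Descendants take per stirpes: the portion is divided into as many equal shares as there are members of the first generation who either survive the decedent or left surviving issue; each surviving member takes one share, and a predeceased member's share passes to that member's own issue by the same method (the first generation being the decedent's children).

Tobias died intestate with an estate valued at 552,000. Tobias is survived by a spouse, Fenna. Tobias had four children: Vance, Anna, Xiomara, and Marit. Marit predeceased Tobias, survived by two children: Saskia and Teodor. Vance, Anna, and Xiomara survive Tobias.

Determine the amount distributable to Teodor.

Teodor receives 34,500.

Fenna takes one-half of 552,000 = 276,000. The remaining 276,000 passes to the descendants.
The descendants' portion (276,000) is divided into 4 shares of 69,000: Vance, Anna, and Xiomara each take 69,000; Marit's 69,000 share passes to Marit's issue.
Marit's share (69,000) is divided into 2 shares of 34,500: Saskia and Teodor each take 34,500.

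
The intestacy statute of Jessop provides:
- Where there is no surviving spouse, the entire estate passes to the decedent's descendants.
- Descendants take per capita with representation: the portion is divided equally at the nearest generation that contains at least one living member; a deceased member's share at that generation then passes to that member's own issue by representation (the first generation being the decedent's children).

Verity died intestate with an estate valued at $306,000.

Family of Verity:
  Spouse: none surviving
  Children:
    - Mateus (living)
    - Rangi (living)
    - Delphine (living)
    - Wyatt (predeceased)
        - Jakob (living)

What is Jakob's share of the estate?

Jakob receives $76,500.

The entire $306,000 passes to the descendants.
That amount ($306,000) is divided into 4 shares of $76,500: Mateus, Rangi, and Delphine each take $76,500; Wyatt's $76,500 share passes to Wyatt's issue.
Wyatt's share ($76,500) passes entirely to Jakob.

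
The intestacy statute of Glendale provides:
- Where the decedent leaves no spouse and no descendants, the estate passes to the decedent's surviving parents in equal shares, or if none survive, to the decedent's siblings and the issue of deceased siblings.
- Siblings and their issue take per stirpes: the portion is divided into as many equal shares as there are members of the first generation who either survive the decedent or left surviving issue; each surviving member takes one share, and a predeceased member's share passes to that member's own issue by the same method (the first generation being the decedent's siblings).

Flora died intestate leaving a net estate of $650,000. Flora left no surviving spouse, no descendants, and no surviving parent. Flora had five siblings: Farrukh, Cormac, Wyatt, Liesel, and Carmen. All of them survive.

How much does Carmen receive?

The entire $650,000 passes to the siblings and their issue.
That amount ($650,000) is divided into 5 shares of $130,000: Farrukh, Cormac, Wyatt, Liesel, and Carmen each take $130,000.

Carmen receives $130,000.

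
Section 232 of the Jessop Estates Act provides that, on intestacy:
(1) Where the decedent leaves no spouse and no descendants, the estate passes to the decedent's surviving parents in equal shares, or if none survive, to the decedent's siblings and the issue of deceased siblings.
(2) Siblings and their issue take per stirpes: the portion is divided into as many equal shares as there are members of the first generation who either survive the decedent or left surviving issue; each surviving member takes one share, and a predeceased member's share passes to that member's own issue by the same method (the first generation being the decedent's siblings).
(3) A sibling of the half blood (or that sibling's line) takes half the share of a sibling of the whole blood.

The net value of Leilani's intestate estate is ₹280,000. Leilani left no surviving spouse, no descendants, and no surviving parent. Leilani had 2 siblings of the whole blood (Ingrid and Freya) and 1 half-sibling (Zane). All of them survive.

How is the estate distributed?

Ingrid: ₹112,000; Zane: ₹56,000; Freya: ₹112,000

The entire ₹280,000 passes to the siblings and their issue.
Counting each half-blood sibling's line as half a unit, there are 5/2 units in ₹280,000, so one unit is ₹112,000. Whole-blood lines (Ingrid and Freya) take ₹112,000 each; half-blood lines (Zane) take ₹56,000 each.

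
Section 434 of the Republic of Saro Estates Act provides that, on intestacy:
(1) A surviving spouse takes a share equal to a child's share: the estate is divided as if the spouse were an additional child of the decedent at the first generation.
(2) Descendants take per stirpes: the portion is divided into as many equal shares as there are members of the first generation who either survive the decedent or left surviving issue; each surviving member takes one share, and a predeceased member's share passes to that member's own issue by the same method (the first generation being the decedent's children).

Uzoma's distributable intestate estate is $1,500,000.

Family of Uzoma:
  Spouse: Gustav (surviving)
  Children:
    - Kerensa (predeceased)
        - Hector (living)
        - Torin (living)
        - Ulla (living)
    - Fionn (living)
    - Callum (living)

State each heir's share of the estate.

Gustav: $375,000; Hector: $125,000; Torin: $125,000; Ulla: $125,000; Fionn: $375,000; Callum: $375,000

The spouse counts as an additional share at the children's level, so there are 4 primary shares of $375,000. Gustav takes one such share ($375,000).
The children's combined portion ($1,125,000) is divided into 3 shares of $375,000: Fionn and Callum each take $375,000; Kerensa's $375,000 share passes to Kerensa's issue.
Kerensa's share ($375,000) is divided into 3 shares of $125,000: Hector, Torin, and Ulla each take $125,000.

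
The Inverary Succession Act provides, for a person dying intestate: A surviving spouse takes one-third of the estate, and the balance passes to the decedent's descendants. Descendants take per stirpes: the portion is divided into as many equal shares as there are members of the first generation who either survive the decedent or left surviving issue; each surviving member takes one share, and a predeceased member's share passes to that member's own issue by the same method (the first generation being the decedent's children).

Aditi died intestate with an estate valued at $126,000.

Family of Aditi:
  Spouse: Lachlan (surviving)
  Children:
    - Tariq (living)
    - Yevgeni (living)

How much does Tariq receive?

Tariq receives $42,000.

Lachlan takes one-third of $126,000 = $42,000. The remaining $84,000 passes to the descendants.
The descendants' portion ($84,000) is divided into 2 shares of $42,000: Tariq and Yevgeni each take $42,000.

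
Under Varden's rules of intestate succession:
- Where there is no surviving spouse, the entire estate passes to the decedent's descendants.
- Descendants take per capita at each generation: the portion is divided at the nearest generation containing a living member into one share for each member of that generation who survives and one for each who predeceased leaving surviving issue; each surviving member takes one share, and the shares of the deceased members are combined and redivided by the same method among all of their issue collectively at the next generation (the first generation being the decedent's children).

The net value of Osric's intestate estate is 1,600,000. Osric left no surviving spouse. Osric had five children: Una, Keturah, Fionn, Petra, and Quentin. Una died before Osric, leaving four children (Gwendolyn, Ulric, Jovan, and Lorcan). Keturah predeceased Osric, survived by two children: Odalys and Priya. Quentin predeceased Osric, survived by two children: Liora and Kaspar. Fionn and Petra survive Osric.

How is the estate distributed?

The entire 1,600,000 passes to the descendants.
That amount (1,600,000) is divided at the children's generation into 5 shares of 320,000. Fionn and Petra each take 320,000. The 3 shares of the deceased (Una, Keturah, and Quentin) are combined into a pool of 960,000.
That pool (960,000) is divided at the grandchildren's generation equally among Gwendolyn, Ulric, Jovan, Lorcan, Odalys, Priya, Liora, and Kaspar: 120,000 each.

Gwendolyn: 120,000; Ulric: 120,000; Jovan: 120,000; Lorcan: 120,000; Odalys: 120,000; Priya: 120,000; Fionn: 320,000; Petra: 320,000; Liora: 120,000; Kaspar: 120,000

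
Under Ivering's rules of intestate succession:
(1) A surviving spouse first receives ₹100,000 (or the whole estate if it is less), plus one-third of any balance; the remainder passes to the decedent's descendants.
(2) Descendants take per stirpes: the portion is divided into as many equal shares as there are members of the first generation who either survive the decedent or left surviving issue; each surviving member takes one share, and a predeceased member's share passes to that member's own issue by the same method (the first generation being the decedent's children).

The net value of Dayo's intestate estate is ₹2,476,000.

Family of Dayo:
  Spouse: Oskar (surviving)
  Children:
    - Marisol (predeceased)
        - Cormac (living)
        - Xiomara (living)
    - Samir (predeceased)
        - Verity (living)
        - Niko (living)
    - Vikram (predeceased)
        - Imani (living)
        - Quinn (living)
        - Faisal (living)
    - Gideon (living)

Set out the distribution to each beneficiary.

Oskar: ₹892,000; Cormac: ₹198,000; Xiomara: ₹198,000; Verity: ₹198,000; Niko: ₹198,000; Imani: ₹132,000; Quinn: ₹132,000; Faisal: ₹132,000; Gideon: ₹396,000

Oskar first takes ₹100,000, leaving a balance of ₹2,376,000. Oskar then takes one-third of the balance (₹792,000), for a total of ₹892,000. The remaining ₹1,584,000 passes to the descendants.
The descendants' portion (₹1,584,000) is divided into 4 shares of ₹396,000: Gideon takes ₹396,000; Marisol's ₹396,000 share passes to Marisol's issue; Samir's ₹396,000 share passes to Samir's issue; Vikram's ₹396,000 share passes to Vikram's issue.
Marisol's share (₹396,000) is divided into 2 shares of ₹198,000: Cormac and Xiomara each take ₹198,000.
Samir's share (₹396,000) is divided into 2 shares of ₹198,000: Verity and Niko each take ₹198,000.
Vikram's share (₹396,000) is divided into 3 shares of ₹132,000: Imani, Quinn, and Faisal each take ₹132,000.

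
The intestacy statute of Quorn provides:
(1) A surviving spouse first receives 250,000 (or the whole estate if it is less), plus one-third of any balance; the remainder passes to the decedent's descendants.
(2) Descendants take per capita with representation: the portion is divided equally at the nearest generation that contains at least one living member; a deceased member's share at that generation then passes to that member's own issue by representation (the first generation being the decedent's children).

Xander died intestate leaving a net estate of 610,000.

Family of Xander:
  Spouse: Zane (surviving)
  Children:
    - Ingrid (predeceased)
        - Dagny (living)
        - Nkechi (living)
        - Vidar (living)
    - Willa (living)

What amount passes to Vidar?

Zane first takes 250,000, leaving a balance of 360,000. Zane then takes one-third of the balance (120,000), for a total of 370,000. The remaining 240,000 passes to the descendants.
The descendants' portion (240,000) is divided into 2 shares of 120,000: Willa takes 120,000; Ingrid's 120,000 share passes to Ingrid's issue.
Ingrid's share (120,000) is divided into 3 shares of 40,000: Dagny, Nkechi, and Vidar each take 40,000.

Vidar receives 40,000.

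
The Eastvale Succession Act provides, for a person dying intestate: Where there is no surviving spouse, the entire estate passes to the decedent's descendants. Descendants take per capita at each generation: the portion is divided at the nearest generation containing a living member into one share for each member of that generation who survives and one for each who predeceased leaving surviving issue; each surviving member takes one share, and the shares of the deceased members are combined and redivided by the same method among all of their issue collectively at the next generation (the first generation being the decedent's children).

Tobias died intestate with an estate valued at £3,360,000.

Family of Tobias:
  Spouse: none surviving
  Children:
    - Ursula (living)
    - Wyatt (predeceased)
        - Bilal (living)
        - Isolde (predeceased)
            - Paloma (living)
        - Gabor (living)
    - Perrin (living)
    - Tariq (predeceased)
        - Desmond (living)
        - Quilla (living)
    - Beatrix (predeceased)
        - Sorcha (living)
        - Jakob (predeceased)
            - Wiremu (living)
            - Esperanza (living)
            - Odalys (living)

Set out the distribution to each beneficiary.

The entire £3,360,000 passes to the descendants.
That amount (£3,360,000) is divided at the children's generation into 5 shares of £672,000. Ursula and Perrin each take £672,000. The 3 shares of the deceased (Wyatt, Tariq, and Beatrix) are combined into a pool of £2,016,000.
That pool (£2,016,000) is divided at the grandchildren's generation into 7 shares of £288,000. Bilal, Gabor, Desmond, Quilla, and Sorcha each take £288,000. The 2 shares of the deceased (Isolde and Jakob) are combined into a pool of £576,000.
That pool (£576,000) is divided at the great-grandchildren's generation equally among Paloma, Wiremu, Esperanza, and Odalys: £144,000 each.

Ursula: £672,000; Bilal: £288,000; Paloma: £144,000; Gabor: £288,000; Perrin: £672,000; Desmond: £288,000; Quilla: £288,000; Sorcha: £288,000; Wiremu: £144,000; Esperanza: £144,000; Odalys: £144,000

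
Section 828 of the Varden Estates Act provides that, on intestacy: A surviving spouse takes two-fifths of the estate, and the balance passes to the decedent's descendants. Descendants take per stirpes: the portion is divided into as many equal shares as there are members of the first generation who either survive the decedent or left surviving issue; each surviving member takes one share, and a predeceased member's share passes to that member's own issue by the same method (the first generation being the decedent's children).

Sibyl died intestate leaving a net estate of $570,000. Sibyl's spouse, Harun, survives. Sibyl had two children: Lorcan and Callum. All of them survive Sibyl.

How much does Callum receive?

Callum receives $171,000.

Harun takes two-fifths of $570,000 = $228,000. The remaining $342,000 passes to the descendants.
The descendants' portion ($342,000) is divided into 2 shares of $171,000: Lorcan and Callum each take $171,000.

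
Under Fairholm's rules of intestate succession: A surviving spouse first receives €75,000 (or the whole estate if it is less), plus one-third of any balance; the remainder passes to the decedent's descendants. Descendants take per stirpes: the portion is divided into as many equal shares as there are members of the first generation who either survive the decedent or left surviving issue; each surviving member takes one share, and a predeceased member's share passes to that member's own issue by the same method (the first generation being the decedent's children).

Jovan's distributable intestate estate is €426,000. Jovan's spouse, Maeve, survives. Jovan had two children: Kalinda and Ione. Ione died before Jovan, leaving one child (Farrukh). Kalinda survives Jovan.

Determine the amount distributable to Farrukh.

Maeve first takes €75,000, leaving a balance of €351,000. Maeve then takes one-third of the balance (€117,000), for a total of €192,000. The remaining €234,000 passes to the descendants.
The descendants' portion (€234,000) is divided into 2 shares of €117,000: Kalinda takes €117,000; Ione's €117,000 share passes to Ione's issue.
Ione's share (€117,000) passes entirely to Farrukh.

Farrukh receives €117,000.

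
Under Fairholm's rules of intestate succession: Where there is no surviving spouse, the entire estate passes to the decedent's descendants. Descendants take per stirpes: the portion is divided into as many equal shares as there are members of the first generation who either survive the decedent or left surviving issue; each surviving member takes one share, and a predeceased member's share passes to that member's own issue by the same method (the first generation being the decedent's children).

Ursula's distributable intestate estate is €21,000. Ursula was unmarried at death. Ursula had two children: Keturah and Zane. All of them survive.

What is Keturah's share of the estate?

The entire €21,000 passes to the descendants.
That amount (€21,000) is divided into 2 shares of €10,500: Keturah and Zane each take €10,500.

Keturah receives €10,500.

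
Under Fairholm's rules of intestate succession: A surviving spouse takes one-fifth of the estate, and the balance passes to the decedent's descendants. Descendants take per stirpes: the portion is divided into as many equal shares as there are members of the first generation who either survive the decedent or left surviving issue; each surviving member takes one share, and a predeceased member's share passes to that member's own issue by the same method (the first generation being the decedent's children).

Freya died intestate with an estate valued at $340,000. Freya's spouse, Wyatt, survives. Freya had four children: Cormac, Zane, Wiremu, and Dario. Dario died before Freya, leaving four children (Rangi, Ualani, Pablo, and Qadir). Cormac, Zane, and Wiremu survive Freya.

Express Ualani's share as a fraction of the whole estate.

Wyatt takes one-fifth of $340,000 = $68,000. The remaining $272,000 passes to the descendants.
The descendants' portion ($272,000) is divided into 4 shares of $68,000: Cormac, Zane, and Wiremu each take $68,000; Dario's $68,000 share passes to Dario's issue.
Dario's share ($68,000) is divided into 4 shares of $17,000: Rangi, Ualani, Pablo, and Qadir each take $17,000.

Ualani receives 1/20 of the estate.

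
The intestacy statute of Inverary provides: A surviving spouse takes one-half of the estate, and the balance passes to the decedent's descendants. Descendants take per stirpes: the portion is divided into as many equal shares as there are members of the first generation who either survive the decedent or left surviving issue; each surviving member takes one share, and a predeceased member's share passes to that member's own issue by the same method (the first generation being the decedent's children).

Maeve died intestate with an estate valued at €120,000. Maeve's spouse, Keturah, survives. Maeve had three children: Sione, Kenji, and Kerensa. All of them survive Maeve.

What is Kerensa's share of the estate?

Keturah takes one-half of €120,000 = €60,000. The remaining €60,000 passes to the descendants.
The descendants' portion (€60,000) is divided into 3 shares of €20,000: Sione, Kenji, and Kerensa each take €20,000.

Kerensa receives €20,000.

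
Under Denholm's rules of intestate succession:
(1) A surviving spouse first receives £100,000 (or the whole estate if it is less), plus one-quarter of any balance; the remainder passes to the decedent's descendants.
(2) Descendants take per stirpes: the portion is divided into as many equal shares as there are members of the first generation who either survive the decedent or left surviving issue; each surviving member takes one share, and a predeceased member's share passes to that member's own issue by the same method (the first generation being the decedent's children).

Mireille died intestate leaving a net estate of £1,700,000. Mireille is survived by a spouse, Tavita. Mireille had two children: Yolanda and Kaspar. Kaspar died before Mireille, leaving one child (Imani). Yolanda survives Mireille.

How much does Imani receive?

Imani receives £600,000.

Tavita first takes £100,000, leaving a balance of £1,600,000. Tavita then takes one-quarter of the balance (£400,000), for a total of £500,000. The remaining £1,200,000 passes to the descendants.
The descendants' portion (£1,200,000) is divided into 2 shares of £600,000: Yolanda takes £600,000; Kaspar's £600,000 share passes to Kaspar's issue.
Kaspar's share (£600,000) passes entirely to Imani.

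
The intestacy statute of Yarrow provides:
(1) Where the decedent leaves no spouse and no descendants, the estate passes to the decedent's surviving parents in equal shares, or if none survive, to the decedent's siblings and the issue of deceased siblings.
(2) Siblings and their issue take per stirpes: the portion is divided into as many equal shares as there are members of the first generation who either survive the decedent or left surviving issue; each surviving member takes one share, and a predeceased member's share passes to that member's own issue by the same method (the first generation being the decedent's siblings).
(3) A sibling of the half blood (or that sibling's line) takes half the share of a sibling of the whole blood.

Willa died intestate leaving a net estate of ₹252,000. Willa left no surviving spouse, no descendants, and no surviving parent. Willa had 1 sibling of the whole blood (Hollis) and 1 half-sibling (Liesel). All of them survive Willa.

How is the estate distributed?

Hollis: ₹168,000; Liesel: ₹84,000

The entire ₹252,000 passes to the siblings and their issue.
Counting each half-blood sibling's line as half a unit, there are 3/2 units in ₹252,000, so one unit is ₹168,000. Whole-blood lines (Hollis) take ₹168,000 each; half-blood lines (Liesel) take ₹84,000 each.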